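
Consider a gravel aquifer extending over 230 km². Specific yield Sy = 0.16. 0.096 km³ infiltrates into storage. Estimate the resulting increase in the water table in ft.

Δh ≈ 8.56 ft

A = 230 km² = 2.3 × 10^8 m²
ΔV = 0.096 km³ = 9.6 × 10^7 m³
Δh = ΔV / (Sy × A) = 9.6 × 10^7 m³ / (0.16 × 2.3 × 10^8 m²) = 2.609 m
Δh = 2.609 m = 8.559 ft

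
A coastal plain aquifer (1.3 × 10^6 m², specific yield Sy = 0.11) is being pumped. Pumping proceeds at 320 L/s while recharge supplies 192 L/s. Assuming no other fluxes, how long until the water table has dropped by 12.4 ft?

Δh = 12.4 ft = 3.78 m
ΔV = Sy × A × Δh = 0.11 × 1.3 × 10^6 × 3.78 = 5.405 × 10^5 m³
Net withdrawal = 320 − 192 = 128 L/s = 11060 m³/d
t = ΔV / Q = 5.405 × 10^5 m³ / 11060 m³/d = 48.87 d

t ≈ 48.9 days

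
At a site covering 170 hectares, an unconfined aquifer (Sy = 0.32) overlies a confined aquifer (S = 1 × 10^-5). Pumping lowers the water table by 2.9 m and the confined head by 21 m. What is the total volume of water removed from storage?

A = 170 hectares = 1.7 × 10^6 m²
Unconfined: ΔV_u = Sy × A × Δh_u = 0.32 × 1.7 × 10^6 × 2.9 = 1.578 × 10^6 m³
Confined: ΔV_c = S × A × Δh_c = 1 × 10^-5 × 1.7 × 10^6 × 21 = 357 m³
Total ΔV = 1.578 × 10^6 + 357 = 1.578 × 10^6 m³

ΔV ≈ 1.58 × 10^6 m³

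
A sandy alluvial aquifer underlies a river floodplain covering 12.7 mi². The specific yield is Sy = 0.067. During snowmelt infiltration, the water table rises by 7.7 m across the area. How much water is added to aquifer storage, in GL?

ΔV ≈ 17 GL

A = 12.7 mi² = 3.289 × 10^7 m²
ΔV = Sy × A × Δh = 0.067 × 3.289 × 10^7 m² × 7.7 m = 1.697 × 10^7 m³
ΔV = 1.697 × 10^7 m³ = 16.97 GL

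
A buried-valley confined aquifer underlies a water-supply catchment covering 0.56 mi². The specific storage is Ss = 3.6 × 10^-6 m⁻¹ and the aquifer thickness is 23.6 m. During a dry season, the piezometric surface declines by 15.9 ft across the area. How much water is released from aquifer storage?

ΔV ≈ 597 m³

S = Ss × b = 3.6 × 10^-6 m⁻¹ × 23.6 m = 8.496 × 10^-5
A = 0.56 mi² = 1.45 × 10^6 m²
Δh = 15.9 ft = 4.846 m
ΔV = S × A × Δh = 8.496 × 10^-5 × 1.45 × 10^6 m² × 4.846 m = 597.2 m³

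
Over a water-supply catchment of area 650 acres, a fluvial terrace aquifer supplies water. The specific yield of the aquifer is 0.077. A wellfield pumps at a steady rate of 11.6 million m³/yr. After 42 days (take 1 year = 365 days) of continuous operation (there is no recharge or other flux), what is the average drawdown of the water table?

Δh ≈ 6.59 m

A = 650 acres = 2.63 × 10^6 m²
Q = 11.6 million m³/yr = 31780 m³/d
ΔV = Q × t = 31780 m³/d × 42 d = 1.335 × 10^6 m³
Δh = ΔV / (Sy × A) = 1.335 × 10^6 / (0.077 × 2.63 × 10^6) = 6.59 m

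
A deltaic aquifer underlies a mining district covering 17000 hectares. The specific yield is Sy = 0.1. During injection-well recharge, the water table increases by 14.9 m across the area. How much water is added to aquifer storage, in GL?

A = 17000 hectares = 1.7 × 10^8 m²
ΔV = Sy × A × Δh = 0.1 × 1.7 × 10^8 m² × 14.9 m = 2.533 × 10^8 m³
ΔV = 2.533 × 10^8 m³ = 253.3 GL

ΔV ≈ 253 GL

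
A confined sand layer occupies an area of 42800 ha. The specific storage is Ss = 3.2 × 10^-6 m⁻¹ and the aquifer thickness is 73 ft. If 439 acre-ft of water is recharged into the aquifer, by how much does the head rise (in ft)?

b = 73 ft = 22.25 m
S = Ss × b = 3.2 × 10^-6 m⁻¹ × 22.25 m = 7.12 × 10^-5
A = 42800 ha = 4.28 × 10^8 m²
ΔV = 439 acre-ft = 5.415 × 10^5 m³
Δh = ΔV / (S × A) = 5.415 × 10^5 m³ / (7.12 × 10^-5 × 4.28 × 10^8 m²) = 17.77 m
Δh = 17.77 m = 58.3 ft

Δh ≈ 58.3 ft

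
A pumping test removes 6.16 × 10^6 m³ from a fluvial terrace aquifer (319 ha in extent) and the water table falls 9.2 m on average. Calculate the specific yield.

A = 319 ha = 3.19 × 10^6 m²
Sy = ΔV / (A × Δh) = 6.16 × 10^6 m³ / (3.19 × 10^6 m² × 9.2 m) = 0.2099

Sy ≈ 0.21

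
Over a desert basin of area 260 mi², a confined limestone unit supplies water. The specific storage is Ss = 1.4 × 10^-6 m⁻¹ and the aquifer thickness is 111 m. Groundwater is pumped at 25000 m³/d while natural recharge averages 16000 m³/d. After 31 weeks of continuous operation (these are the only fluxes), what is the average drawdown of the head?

S = Ss × b = 1.4 × 10^-6 m⁻¹ × 111 m = 1.554 × 10^-4
A = 260 mi² = 6.734 × 10^8 m²
Net abstraction = 25000 − 16000 = 9000 m³/d
t = 31 weeks = 217 d
ΔV = Q × t = 9000 m³/d × 217 d = 1.953 × 10^6 m³
Δh = ΔV / (S × A) = 1.953 × 10^6 / (1.554 × 10^-4 × 6.734 × 10^8) = 18.66 m

Δh ≈ 18.7 m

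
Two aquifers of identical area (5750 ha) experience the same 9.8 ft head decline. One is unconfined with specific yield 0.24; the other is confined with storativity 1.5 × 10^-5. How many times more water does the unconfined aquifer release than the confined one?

A = 5750 ha = 5.75 × 10^7 m²
Δh = 9.8 ft = 2.987 m
Unconfined: ΔV_u = Sy × A × Δh = 0.24 × 5.75 × 10^7 × 2.987 = 4.122 × 10^7 m³
Confined: ΔV_c = S × A × Δh = 1.5 × 10^-5 × 5.75 × 10^7 × 2.987 = 2576 m³
Ratio = ΔV_u / ΔV_c = Sy / S = 0.24 / 1.5 × 10^-5 = 16000

ΔV_u / ΔV_c ≈ 16000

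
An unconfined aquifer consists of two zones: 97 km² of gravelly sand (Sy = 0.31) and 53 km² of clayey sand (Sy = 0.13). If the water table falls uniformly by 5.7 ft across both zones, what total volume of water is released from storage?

ΔV ≈ 6.42 × 10^7 m³

A₁ = 97 km² = 9.7 × 10^7 m²; A₂ = 53 km² = 5.3 × 10^7 m²
Δh = 5.7 ft = 1.737 m
ΔV₁ = 0.31 × 9.7 × 10^7 × 1.737 = 5.224 × 10^7 m³
ΔV₂ = 0.13 × 5.3 × 10^7 × 1.737 = 1.197 × 10^7 m³
ΔV = ΔV₁ + ΔV₂ = 6.421 × 10^7 m³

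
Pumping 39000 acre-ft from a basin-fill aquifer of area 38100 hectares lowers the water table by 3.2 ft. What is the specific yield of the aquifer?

Sy ≈ 0.13

A = 38100 hectares = 3.81 × 10^8 m²
Δh = 3.2 ft = 0.9754 m
ΔV = 39000 acre-ft = 4.811 × 10^7 m³
Sy = ΔV / (A × Δh) = 4.811 × 10^7 m³ / (3.81 × 10^8 m² × 0.9754 m) = 0.1295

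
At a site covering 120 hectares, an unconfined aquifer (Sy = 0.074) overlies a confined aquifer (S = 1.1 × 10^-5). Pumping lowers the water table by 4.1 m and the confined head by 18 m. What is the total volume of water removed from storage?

ΔV ≈ 3.64 × 10^5 m³

A = 120 hectares = 1.2 × 10^6 m²
Unconfined: ΔV_u = Sy × A × Δh_u = 0.074 × 1.2 × 10^6 × 4.1 = 3.641 × 10^5 m³
Confined: ΔV_c = S × A × Δh_c = 1.1 × 10^-5 × 1.2 × 10^6 × 18 = 237.6 m³
Total ΔV = 3.641 × 10^5 + 237.6 = 3.643 × 10^5 m³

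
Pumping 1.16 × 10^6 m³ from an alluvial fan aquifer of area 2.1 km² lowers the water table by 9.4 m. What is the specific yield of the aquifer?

Sy ≈ 0.059

A = 2.1 km² = 2.1 × 10^6 m²
Sy = ΔV / (A × Δh) = 1.16 × 10^6 m³ / (2.1 × 10^6 m² × 9.4 m) = 0.05876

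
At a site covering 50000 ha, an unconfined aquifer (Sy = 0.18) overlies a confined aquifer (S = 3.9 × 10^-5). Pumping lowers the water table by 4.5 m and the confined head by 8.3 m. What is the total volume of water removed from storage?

ΔV ≈ 4.05 × 10^8 m³

A = 50000 ha = 5 × 10^8 m²
Unconfined: ΔV_u = Sy × A × Δh_u = 0.18 × 5 × 10^8 × 4.5 = 4.05 × 10^8 m³
Confined: ΔV_c = S × A × Δh_c = 3.9 × 10^-5 × 5 × 10^8 × 8.3 = 1.619 × 10^5 m³
Total ΔV = 4.05 × 10^8 + 1.619 × 10^5 = 4.052 × 10^8 m³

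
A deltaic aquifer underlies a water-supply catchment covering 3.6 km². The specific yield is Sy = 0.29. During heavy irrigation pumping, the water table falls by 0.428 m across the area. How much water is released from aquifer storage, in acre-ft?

ΔV ≈ 362 acre-ft

A = 3.6 km² = 3.6 × 10^6 m²
ΔV = Sy × A × Δh = 0.29 × 3.6 × 10^6 m² × 0.428 m = 4.468 × 10^5 m³
ΔV = 4.468 × 10^5 m³ = 362.3 acre-ft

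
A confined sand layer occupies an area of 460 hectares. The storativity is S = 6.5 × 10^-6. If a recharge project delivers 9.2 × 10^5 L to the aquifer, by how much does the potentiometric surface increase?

Δh ≈ 30.8 m

A = 460 hectares = 4.6 × 10^6 m²
ΔV = 9.2 × 10^5 L = 920 m³
Δh = ΔV / (S × A) = 920 m³ / (6.5 × 10^-6 × 4.6 × 10^6 m²) = 30.77 m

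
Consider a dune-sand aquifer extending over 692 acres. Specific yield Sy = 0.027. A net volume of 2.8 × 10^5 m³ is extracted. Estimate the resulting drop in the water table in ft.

A = 692 acres = 2.8 × 10^6 m²
Δh = ΔV / (Sy × A) = 2.8 × 10^5 m³ / (0.027 × 2.8 × 10^6 m²) = 3.703 m
Δh = 3.703 m = 12.15 ft

Δh ≈ 12.1 ft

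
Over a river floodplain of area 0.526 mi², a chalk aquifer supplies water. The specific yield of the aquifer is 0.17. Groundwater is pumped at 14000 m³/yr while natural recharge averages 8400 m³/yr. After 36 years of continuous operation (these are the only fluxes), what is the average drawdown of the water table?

Δh ≈ 0.87 m

A = 0.526 mi² = 1.362 × 10^6 m²
Net abstraction = 14000 − 8400 = 5600 m³/yr
Q_net = 5600 m³/yr = 15.34 m³/d
t = 36 years = 13140 d
ΔV = Q × t = 15.34 m³/d × 13140 d = 2.016 × 10^5 m³
Δh = ΔV / (Sy × A) = 2.016 × 10^5 / (0.17 × 1.362 × 10^6) = 0.8705 m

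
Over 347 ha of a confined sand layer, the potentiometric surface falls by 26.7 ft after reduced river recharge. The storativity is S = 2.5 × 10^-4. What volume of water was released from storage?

ΔV ≈ 7060 m³

A = 347 ha = 3.47 × 10^6 m²
Δh = 26.7 ft = 8.138 m
ΔV = S × A × Δh = 2.5 × 10^-4 × 3.47 × 10^6 m² × 8.138 m = 7060 m³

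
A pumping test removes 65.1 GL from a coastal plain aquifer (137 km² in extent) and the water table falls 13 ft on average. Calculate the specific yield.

A = 137 km² = 1.37 × 10^8 m²
Δh = 13 ft = 3.962 m
ΔV = 65.1 GL = 6.51 × 10^7 m³
Sy = ΔV / (A × Δh) = 6.51 × 10^7 m³ / (1.37 × 10^8 m² × 3.962 m) = 0.1199

Sy ≈ 0.12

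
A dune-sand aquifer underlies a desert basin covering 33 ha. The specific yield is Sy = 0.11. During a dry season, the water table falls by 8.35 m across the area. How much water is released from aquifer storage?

A = 33 ha = 3.3 × 10^5 m²
ΔV = Sy × A × Δh = 0.11 × 3.3 × 10^5 m² × 8.35 m = 3.031 × 10^5 m³

ΔV ≈ 3.03 × 10^5 m³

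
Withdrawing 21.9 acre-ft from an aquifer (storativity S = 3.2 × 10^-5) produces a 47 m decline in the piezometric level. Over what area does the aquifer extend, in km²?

A ≈ 18 km²

ΔV = 21.9 acre-ft = 27010 m³
A = ΔV / (S × Δh) = 27010 / (3.2 × 10^-5 × 47) = 1.796 × 10^7 m²
A = 1.796 × 10^7 m² = 17.96 km²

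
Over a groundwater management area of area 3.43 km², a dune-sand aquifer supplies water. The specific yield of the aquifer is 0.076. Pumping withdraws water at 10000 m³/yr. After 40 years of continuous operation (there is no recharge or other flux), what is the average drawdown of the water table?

Δh ≈ 1.53 m

A = 3.43 km² = 3.43 × 10^6 m²
Q = 10000 m³/yr = 27.4 m³/d
t = 40 years = 14600 d
ΔV = Q × t = 27.4 m³/d × 14600 d = 4 × 10^5 m³
Δh = ΔV / (Sy × A) = 4 × 10^5 / (0.076 × 3.43 × 10^6) = 1.534 m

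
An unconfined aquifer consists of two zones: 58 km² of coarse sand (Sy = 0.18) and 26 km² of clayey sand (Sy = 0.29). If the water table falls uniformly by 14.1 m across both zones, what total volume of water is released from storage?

A₁ = 58 km² = 5.8 × 10^7 m²; A₂ = 26 km² = 2.6 × 10^7 m²
ΔV₁ = 0.18 × 5.8 × 10^7 × 14.1 = 1.472 × 10^8 m³
ΔV₂ = 0.29 × 2.6 × 10^7 × 14.1 = 1.063 × 10^8 m³
ΔV = ΔV₁ + ΔV₂ = 2.535 × 10^8 m³

ΔV ≈ 2.54 × 10^8 m³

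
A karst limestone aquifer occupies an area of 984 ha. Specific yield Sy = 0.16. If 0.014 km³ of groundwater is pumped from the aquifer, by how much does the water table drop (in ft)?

Δh ≈ 29.2 ft

A = 984 ha = 9.84 × 10^6 m²
ΔV = 0.014 km³ = 1.4 × 10^7 m³
Δh = ΔV / (Sy × A) = 1.4 × 10^7 m³ / (0.16 × 9.84 × 10^6 m²) = 8.892 m
Δh = 8.892 m = 29.17 ft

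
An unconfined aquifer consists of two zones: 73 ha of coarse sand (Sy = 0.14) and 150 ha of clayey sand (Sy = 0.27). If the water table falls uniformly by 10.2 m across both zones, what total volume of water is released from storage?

ΔV ≈ 5.17 × 10^6 m³

A₁ = 73 ha = 7.3 × 10^5 m²; A₂ = 150 ha = 1.5 × 10^6 m²
ΔV₁ = 0.14 × 7.3 × 10^5 × 10.2 = 1.042 × 10^6 m³
ΔV₂ = 0.27 × 1.5 × 10^6 × 10.2 = 4.131 × 10^6 m³
ΔV = ΔV₁ + ΔV₂ = 5.173 × 10^6 m³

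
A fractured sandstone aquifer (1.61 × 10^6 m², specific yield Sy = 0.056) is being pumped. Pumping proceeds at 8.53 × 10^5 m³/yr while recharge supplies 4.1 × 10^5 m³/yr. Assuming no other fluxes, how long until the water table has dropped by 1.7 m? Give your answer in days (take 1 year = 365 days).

ΔV = Sy × A × Δh = 0.056 × 1.61 × 10^6 × 1.7 = 1.533 × 10^5 m³
Net withdrawal = 8.53 × 10^5 − 4.1 × 10^5 = 4.43 × 10^5 m³/yr = 1214 m³/d
t = ΔV / Q = 1.533 × 10^5 m³ / 1214 m³/d = 126.3 d

t ≈ 126 days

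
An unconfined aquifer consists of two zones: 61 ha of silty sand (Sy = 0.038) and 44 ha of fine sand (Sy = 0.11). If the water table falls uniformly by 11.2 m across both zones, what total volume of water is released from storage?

ΔV ≈ 8.02 × 10^5 m³

A₁ = 61 ha = 6.1 × 10^5 m²; A₂ = 44 ha = 4.4 × 10^5 m²
ΔV₁ = 0.038 × 6.1 × 10^5 × 11.2 = 2.596 × 10^5 m³
ΔV₂ = 0.11 × 4.4 × 10^5 × 11.2 = 5.421 × 10^5 m³
ΔV = ΔV₁ + ΔV₂ = 8.017 × 10^5 m³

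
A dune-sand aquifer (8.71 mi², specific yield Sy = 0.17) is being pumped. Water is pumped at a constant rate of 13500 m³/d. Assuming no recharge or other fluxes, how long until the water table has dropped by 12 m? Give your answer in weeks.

t ≈ 487 weeks

A = 8.71 mi² = 2.256 × 10^7 m²
ΔV = Sy × A × Δh = 0.17 × 2.256 × 10^7 × 12 = 4.602 × 10^7 m³
t = ΔV / Q = 4.602 × 10^7 m³ / 13500 m³/d = 3409 d
t = 3409 d ≈ 487 weeks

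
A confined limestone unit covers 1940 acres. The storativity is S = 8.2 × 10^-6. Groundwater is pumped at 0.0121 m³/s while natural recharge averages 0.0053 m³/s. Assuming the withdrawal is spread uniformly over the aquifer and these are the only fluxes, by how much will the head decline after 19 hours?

Δh ≈ 7.22 m

A = 1940 acres = 7.851 × 10^6 m²
Net abstraction = 0.0121 − 0.0053 = 0.0068 m³/s
Q_net = 0.0068 m³/s = 587.5 m³/d
t = 19 hours = 0.7917 d
ΔV = Q × t = 587.5 m³/d × 0.7917 d = 465.1 m³
Δh = ΔV / (S × A) = 465.1 / (8.2 × 10^-6 × 7.851 × 10^6) = 7.225 m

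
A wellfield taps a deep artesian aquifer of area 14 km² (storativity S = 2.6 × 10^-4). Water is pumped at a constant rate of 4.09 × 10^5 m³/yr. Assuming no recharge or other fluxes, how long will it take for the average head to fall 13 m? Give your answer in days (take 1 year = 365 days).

t ≈ 42.2 days

A = 14 km² = 1.4 × 10^7 m²
ΔV = S × A × Δh = 2.6 × 10^-4 × 1.4 × 10^7 × 13 = 47320 m³
Q = 4.09 × 10^5 m³/yr = 1121 m³/d
t = ΔV / Q = 47320 m³ / 1121 m³/d = 42.23 d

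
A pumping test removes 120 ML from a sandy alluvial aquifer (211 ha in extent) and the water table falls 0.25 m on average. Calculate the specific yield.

A = 211 ha = 2.11 × 10^6 m²
ΔV = 120 ML = 1.2 × 10^5 m³
Sy = ΔV / (A × Δh) = 1.2 × 10^5 m³ / (2.11 × 10^6 m² × 0.25 m) = 0.2275

Sy ≈ 0.23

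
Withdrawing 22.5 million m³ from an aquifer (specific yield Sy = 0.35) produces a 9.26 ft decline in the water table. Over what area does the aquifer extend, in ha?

Δh = 9.26 ft = 2.822 m
ΔV = 22.5 million m³ = 2.25 × 10^7 m³
A = ΔV / (Sy × Δh) = 2.25 × 10^7 / (0.35 × 2.822) = 2.278 × 10^7 m²
A = 2.278 × 10^7 m² = 2278 ha

A ≈ 2280 ha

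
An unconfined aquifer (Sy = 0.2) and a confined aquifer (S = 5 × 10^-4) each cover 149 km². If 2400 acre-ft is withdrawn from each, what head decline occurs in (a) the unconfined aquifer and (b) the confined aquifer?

A = 149 km² = 1.49 × 10^8 m²
ΔV = 2400 acre-ft = 2.96 × 10^6 m³
Unconfined: Δh_u = ΔV/(Sy·A) = 2.96 × 10^6/(0.2 × 1.49 × 10^8) = 0.09934 m
Confined: Δh_c = ΔV/(S·A) = 2.96 × 10^6/(5 × 10^-4 × 1.49 × 10^8) = 39.74 m

Δh_u ≈ 0.0993 m; Δh_c ≈ 39.7 m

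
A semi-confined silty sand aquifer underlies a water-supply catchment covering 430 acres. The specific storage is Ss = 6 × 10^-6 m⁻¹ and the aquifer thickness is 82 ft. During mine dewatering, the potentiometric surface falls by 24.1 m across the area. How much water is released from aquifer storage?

b = 82 ft = 24.99 m
S = Ss × b = 6 × 10^-6 m⁻¹ × 24.99 m = 1.5 × 10^-4
A = 430 acres = 1.74 × 10^6 m²
ΔV = S × A × Δh = 1.5 × 10^-4 × 1.74 × 10^6 m² × 24.1 m = 6289 m³

ΔV ≈ 6290 m³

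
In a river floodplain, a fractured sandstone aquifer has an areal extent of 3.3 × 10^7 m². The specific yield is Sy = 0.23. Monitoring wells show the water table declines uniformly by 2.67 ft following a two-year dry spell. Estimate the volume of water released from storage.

Δh = 2.67 ft = 0.8138 m
ΔV = Sy × A × Δh = 0.23 × 3.3 × 10^7 m² × 0.8138 m = 6.177 × 10^6 m³

ΔV ≈ 6.18 × 10^6 m³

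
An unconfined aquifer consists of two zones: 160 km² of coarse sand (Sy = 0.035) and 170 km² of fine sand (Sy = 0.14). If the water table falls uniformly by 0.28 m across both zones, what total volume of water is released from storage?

A₁ = 160 km² = 1.6 × 10^8 m²; A₂ = 170 km² = 1.7 × 10^8 m²
ΔV₁ = 0.035 × 1.6 × 10^8 × 0.28 = 1.568 × 10^6 m³
ΔV₂ = 0.14 × 1.7 × 10^8 × 0.28 = 6.664 × 10^6 m³
ΔV = ΔV₁ + ΔV₂ = 8.232 × 10^6 m³

ΔV ≈ 8.23 × 10^6 m³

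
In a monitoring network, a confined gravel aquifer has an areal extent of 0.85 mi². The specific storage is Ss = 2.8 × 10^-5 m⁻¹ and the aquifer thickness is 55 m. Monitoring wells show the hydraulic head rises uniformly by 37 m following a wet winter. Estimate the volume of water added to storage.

S = Ss × b = 2.8 × 10^-5 m⁻¹ × 55 m = 1.54 × 10^-3
A = 0.85 mi² = 2.201 × 10^6 m²
ΔV = S × A × Δh = 0.00154 × 2.201 × 10^6 m² × 37 m = 1.254 × 10^5 m³

ΔV ≈ 1.25 × 10^5 m³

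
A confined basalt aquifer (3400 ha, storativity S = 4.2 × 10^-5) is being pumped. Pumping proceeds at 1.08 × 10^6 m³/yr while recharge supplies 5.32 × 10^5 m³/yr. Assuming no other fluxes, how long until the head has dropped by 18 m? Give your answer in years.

t ≈ 0.0469 years

A = 3400 ha = 3.4 × 10^7 m²
ΔV = S × A × Δh = 4.2 × 10^-5 × 3.4 × 10^7 × 18 = 25700 m³
Net withdrawal = 1.08 × 10^6 − 5.32 × 10^5 = 5.48 × 10^5 m³/yr = 1501 m³/d
t = ΔV / Q = 25700 m³ / 1501 m³/d = 17.12 d
t = 17.12 d ≈ 0.04691 years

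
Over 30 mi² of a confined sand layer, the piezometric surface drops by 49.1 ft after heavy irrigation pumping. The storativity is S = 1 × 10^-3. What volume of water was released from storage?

A = 30 mi² = 7.77 × 10^7 m²
Δh = 49.1 ft = 14.97 m
ΔV = S × A × Δh = 0.001 × 7.77 × 10^7 m² × 14.97 m = 1.163 × 10^6 m³

ΔV ≈ 1.16 × 10^6 m³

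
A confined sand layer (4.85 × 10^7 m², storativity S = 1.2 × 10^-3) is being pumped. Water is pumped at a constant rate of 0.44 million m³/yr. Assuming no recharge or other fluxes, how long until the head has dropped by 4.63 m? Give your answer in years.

ΔV = S × A × Δh = 0.0012 × 4.85 × 10^7 × 4.63 = 2.695 × 10^5 m³
Q = 0.44 million m³/yr = 1205 m³/d
t = ΔV / Q = 2.695 × 10^5 m³ / 1205 m³/d = 223.5 d
t = 223.5 d ≈ 0.6124 years

t ≈ 0.612 years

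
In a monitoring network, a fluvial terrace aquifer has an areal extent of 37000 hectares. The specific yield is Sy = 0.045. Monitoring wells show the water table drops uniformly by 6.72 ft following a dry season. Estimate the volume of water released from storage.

A = 37000 hectares = 3.7 × 10^8 m²
Δh = 6.72 ft = 2.048 m
ΔV = Sy × A × Δh = 0.045 × 3.7 × 10^8 m² × 2.048 m = 3.41 × 10^7 m³

ΔV ≈ 3.41 × 10^7 m³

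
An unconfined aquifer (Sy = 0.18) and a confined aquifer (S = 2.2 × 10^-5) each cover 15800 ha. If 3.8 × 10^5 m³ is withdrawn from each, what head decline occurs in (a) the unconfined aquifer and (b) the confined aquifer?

Δh_u ≈ 0.0134 m; Δh_c ≈ 109 m

A = 15800 ha = 1.58 × 10^8 m²
Unconfined: Δh_u = ΔV/(Sy·A) = 3.8 × 10^5/(0.18 × 1.58 × 10^8) = 0.01336 m
Confined: Δh_c = ΔV/(S·A) = 3.8 × 10^5/(2.2 × 10^-5 × 1.58 × 10^8) = 109.3 m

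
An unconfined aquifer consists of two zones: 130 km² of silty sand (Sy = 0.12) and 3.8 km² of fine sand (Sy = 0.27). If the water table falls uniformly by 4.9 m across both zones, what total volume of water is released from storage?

ΔV ≈ 8.15 × 10^7 m³

A₁ = 130 km² = 1.3 × 10^8 m²; A₂ = 3.8 km² = 3.8 × 10^6 m²
ΔV₁ = 0.12 × 1.3 × 10^8 × 4.9 = 7.644 × 10^7 m³
ΔV₂ = 0.27 × 3.8 × 10^6 × 4.9 = 5.027 × 10^6 m³
ΔV = ΔV₁ + ΔV₂ = 8.147 × 10^7 m³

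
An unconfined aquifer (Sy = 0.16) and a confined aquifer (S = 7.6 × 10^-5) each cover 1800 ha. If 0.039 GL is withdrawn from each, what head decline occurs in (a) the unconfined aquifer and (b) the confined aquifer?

Δh_u ≈ 0.0135 m; Δh_c ≈ 28.5 m

A = 1800 ha = 1.8 × 10^7 m²
ΔV = 0.039 GL = 39000 m³
Unconfined: Δh_u = ΔV/(Sy·A) = 39000/(0.16 × 1.8 × 10^7) = 0.01354 m
Confined: Δh_c = ΔV/(S·A) = 39000/(7.6 × 10^-5 × 1.8 × 10^7) = 28.51 m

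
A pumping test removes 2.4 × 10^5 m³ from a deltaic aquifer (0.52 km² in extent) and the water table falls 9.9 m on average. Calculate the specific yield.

Sy ≈ 0.047

A = 0.52 km² = 5.2 × 10^5 m²
Sy = ΔV / (A × Δh) = 2.4 × 10^5 m³ / (5.2 × 10^5 m² × 9.9 m) = 0.04662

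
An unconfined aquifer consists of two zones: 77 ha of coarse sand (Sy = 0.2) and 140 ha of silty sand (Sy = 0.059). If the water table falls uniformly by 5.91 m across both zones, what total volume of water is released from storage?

ΔV ≈ 1.4 × 10^6 m³

A₁ = 77 ha = 7.7 × 10^5 m²; A₂ = 140 ha = 1.4 × 10^6 m²
ΔV₁ = 0.2 × 7.7 × 10^5 × 5.91 = 9.101 × 10^5 m³
ΔV₂ = 0.059 × 1.4 × 10^6 × 5.91 = 4.882 × 10^5 m³
ΔV = ΔV₁ + ΔV₂ = 1.398 × 10^6 m³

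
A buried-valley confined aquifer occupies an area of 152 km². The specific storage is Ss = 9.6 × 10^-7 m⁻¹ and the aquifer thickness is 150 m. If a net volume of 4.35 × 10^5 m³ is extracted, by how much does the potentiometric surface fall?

S = Ss × b = 9.6 × 10^-7 m⁻¹ × 150 m = 1.44 × 10^-4
A = 152 km² = 1.52 × 10^8 m²
Δh = ΔV / (S × A) = 4.35 × 10^5 m³ / (1.44 × 10^-4 × 1.52 × 10^8 m²) = 19.87 m

Δh ≈ 19.9 m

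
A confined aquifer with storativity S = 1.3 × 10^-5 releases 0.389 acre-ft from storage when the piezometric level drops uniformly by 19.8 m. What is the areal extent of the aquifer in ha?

ΔV = 0.389 acre-ft = 479.8 m³
A = ΔV / (S × Δh) = 479.8 / (1.3 × 10^-5 × 19.8) = 1.864 × 10^6 m²
A = 1.864 × 10^6 m² = 186.4 ha

A ≈ 186 ha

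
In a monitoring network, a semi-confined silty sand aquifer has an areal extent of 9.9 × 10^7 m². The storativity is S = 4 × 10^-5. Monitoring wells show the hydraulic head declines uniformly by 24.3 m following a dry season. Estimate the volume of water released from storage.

ΔV ≈ 96200 m³

ΔV = S × A × Δh = 4 × 10^-5 × 9.9 × 10^7 m² × 24.3 m = 96230 m³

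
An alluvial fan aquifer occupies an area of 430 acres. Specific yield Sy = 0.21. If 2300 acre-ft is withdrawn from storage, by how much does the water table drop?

Δh ≈ 7.76 m

A = 430 acres = 1.74 × 10^6 m²
ΔV = 2300 acre-ft = 2.837 × 10^6 m³
Δh = ΔV / (Sy × A) = 2.837 × 10^6 m³ / (0.21 × 1.74 × 10^6 m²) = 7.763 m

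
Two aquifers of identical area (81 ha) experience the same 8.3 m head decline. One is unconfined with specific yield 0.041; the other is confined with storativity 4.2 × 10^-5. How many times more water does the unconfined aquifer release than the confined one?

A = 81 ha = 8.1 × 10^5 m²
Unconfined: ΔV_u = Sy × A × Δh = 0.041 × 8.1 × 10^5 × 8.3 = 2.756 × 10^5 m³
Confined: ΔV_c = S × A × Δh = 4.2 × 10^-5 × 8.1 × 10^5 × 8.3 = 282.4 m³
Ratio = ΔV_u / ΔV_c = Sy / S = 0.041 / 4.2 × 10^-5 = 976.2

ΔV_u / ΔV_c ≈ 976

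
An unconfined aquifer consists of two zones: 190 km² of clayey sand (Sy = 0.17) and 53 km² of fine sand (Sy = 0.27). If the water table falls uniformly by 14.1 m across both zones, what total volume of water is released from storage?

A₁ = 190 km² = 1.9 × 10^8 m²; A₂ = 53 km² = 5.3 × 10^7 m²
ΔV₁ = 0.17 × 1.9 × 10^8 × 14.1 = 4.554 × 10^8 m³
ΔV₂ = 0.27 × 5.3 × 10^7 × 14.1 = 2.018 × 10^8 m³
ΔV = ΔV₁ + ΔV₂ = 6.572 × 10^8 m³

ΔV ≈ 6.57 × 10^8 m³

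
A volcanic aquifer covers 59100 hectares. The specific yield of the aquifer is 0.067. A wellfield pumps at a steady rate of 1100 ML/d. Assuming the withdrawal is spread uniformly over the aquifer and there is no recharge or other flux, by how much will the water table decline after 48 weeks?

Δh ≈ 9.33 m

A = 59100 hectares = 5.91 × 10^8 m²
Q = 1100 ML/d = 1.1 × 10^6 m³/d
t = 48 weeks = 336 d
ΔV = Q × t = 1.1 × 10^6 m³/d × 336 d = 3.696 × 10^8 m³
Δh = ΔV / (Sy × A) = 3.696 × 10^8 / (0.067 × 5.91 × 10^8) = 9.334 m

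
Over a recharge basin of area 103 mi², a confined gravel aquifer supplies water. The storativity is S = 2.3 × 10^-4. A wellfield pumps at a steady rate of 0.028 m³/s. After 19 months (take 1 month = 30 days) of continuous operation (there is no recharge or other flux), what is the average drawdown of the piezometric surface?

A = 103 mi² = 2.668 × 10^8 m²
Q = 0.028 m³/s = 2419 m³/d
t = 19 months = 570 d
ΔV = Q × t = 2419 m³/d × 570 d = 1.379 × 10^6 m³
Δh = ΔV / (S × A) = 1.379 × 10^6 / (2.3 × 10^-4 × 2.668 × 10^8) = 22.47 m

Δh ≈ 22.5 m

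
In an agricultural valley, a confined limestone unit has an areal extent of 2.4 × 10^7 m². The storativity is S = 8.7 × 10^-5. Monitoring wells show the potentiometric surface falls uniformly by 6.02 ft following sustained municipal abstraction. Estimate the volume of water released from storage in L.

ΔV ≈ 3.83 × 10^6 L

Δh = 6.02 ft = 1.835 m
ΔV = S × A × Δh = 8.7 × 10^-5 × 2.4 × 10^7 m² × 1.835 m = 3831 m³
ΔV = 3831 m³ = 3.831 × 10^6 L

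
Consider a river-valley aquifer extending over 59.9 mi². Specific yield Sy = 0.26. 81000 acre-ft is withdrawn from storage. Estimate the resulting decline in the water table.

A = 59.9 mi² = 1.551 × 10^8 m²
ΔV = 81000 acre-ft = 9.991 × 10^7 m³
Δh = ΔV / (Sy × A) = 9.991 × 10^7 m³ / (0.26 × 1.551 × 10^8 m²) = 2.477 m

Δh ≈ 2.48 m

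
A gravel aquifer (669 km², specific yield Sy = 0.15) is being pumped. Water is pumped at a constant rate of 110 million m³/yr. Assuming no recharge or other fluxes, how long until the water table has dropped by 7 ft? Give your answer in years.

t ≈ 1.95 years

A = 669 km² = 6.69 × 10^8 m²
Δh = 7 ft = 2.134 m
ΔV = Sy × A × Δh = 0.15 × 6.69 × 10^8 × 2.134 = 2.141 × 10^8 m³
Q = 110 million m³/yr = 3.014 × 10^5 m³/d
t = ΔV / Q = 2.141 × 10^8 m³ / 3.014 × 10^5 m³/d = 710.4 d
t = 710.4 d ≈ 1.946 years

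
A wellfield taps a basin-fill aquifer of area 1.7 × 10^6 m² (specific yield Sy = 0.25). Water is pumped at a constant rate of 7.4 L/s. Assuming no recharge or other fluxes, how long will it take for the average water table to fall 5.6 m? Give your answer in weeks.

t ≈ 532 weeks

ΔV = Sy × A × Δh = 0.25 × 1.7 × 10^6 × 5.6 = 2.38 × 10^6 m³
Q = 7.4 L/s = 639.4 m³/d
t = ΔV / Q = 2.38 × 10^6 m³ / 639.4 m³/d = 3722 d
t = 3722 d ≈ 531.8 weeks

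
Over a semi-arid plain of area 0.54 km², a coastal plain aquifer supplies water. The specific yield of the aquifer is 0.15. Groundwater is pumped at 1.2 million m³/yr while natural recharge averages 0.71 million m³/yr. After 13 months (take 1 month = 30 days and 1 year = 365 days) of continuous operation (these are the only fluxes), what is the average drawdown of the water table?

A = 0.54 km² = 5.4 × 10^5 m²
Net abstraction = 1.2 − 0.71 = 0.49 million m³/yr
Q_net = 0.49 million m³/yr = 1342 m³/d
t = 13 months = 390 d
ΔV = Q × t = 1342 m³/d × 390 d = 5.236 × 10^5 m³
Δh = ΔV / (Sy × A) = 5.236 × 10^5 / (0.15 × 5.4 × 10^5) = 6.464 m

Δh ≈ 6.46 m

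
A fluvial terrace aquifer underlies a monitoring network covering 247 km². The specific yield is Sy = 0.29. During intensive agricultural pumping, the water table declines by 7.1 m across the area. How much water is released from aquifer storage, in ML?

A = 247 km² = 2.47 × 10^8 m²
ΔV = Sy × A × Δh = 0.29 × 2.47 × 10^8 m² × 7.1 m = 5.086 × 10^8 m³
ΔV = 5.086 × 10^8 m³ = 5.086 × 10^5 ML

ΔV ≈ 5.09 × 10^5 ML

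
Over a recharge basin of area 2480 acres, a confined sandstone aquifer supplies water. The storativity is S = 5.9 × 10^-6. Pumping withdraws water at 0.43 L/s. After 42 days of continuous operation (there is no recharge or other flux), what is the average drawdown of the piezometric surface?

Δh ≈ 26.4 m

A = 2480 acres = 1.004 × 10^7 m²
Q = 0.43 L/s = 37.15 m³/d
ΔV = Q × t = 37.15 m³/d × 42 d = 1560 m³
Δh = ΔV / (S × A) = 1560 / (5.9 × 10^-6 × 1.004 × 10^7) = 26.35 m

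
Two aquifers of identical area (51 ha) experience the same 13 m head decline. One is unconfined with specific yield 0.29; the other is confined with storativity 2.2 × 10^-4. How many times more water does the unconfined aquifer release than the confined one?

A = 51 ha = 5.1 × 10^5 m²
Unconfined: ΔV_u = Sy × A × Δh = 0.29 × 5.1 × 10^5 × 13 = 1.923 × 10^6 m³
Confined: ΔV_c = S × A × Δh = 2.2 × 10^-4 × 5.1 × 10^5 × 13 = 1459 m³
Ratio = ΔV_u / ΔV_c = Sy / S = 0.29 / 2.2 × 10^-4 = 1318

ΔV_u / ΔV_c ≈ 1320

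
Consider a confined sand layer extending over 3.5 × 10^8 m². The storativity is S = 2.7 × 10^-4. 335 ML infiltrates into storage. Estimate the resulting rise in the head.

ΔV = 335 ML = 3.35 × 10^5 m³
Δh = ΔV / (S × A) = 3.35 × 10^5 m³ / (2.7 × 10^-4 × 3.5 × 10^8 m²) = 3.545 m

Δh ≈ 3.54 m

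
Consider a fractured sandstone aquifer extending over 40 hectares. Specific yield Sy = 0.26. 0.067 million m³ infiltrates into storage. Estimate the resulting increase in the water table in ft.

A = 40 hectares = 4 × 10^5 m²
ΔV = 0.067 million m³ = 67000 m³
Δh = ΔV / (Sy × A) = 67000 m³ / (0.26 × 4 × 10^5 m²) = 0.6442 m
Δh = 0.6442 m = 2.114 ft

Δh ≈ 2.11 ft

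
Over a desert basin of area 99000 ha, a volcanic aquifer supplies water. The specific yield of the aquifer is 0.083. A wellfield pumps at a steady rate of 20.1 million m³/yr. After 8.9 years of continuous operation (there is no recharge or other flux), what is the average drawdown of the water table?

Δh ≈ 2.18 m

A = 99000 ha = 9.9 × 10^8 m²
Q = 20.1 million m³/yr = 55070 m³/d
t = 8.9 years = 3248 d
ΔV = Q × t = 55070 m³/d × 3248 d = 1.789 × 10^8 m³
Δh = ΔV / (Sy × A) = 1.789 × 10^8 / (0.083 × 9.9 × 10^8) = 2.177 m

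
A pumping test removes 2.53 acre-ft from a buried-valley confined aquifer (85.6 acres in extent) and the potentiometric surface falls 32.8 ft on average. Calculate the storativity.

S ≈ 9 × 10^-4

A = 85.6 acres = 3.464 × 10^5 m²
Δh = 32.8 ft = 9.997 m
ΔV = 2.53 acre-ft = 3121 m³
S = ΔV / (A × Δh) = 3121 m³ / (3.464 × 10^5 m² × 9.997 m) = 9.011 × 10^-4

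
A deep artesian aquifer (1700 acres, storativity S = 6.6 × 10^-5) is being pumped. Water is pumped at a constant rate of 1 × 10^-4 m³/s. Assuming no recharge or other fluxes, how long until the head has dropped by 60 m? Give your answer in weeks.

A = 1700 acres = 6.88 × 10^6 m²
ΔV = S × A × Δh = 6.6 × 10^-5 × 6.88 × 10^6 × 60 = 27240 m³
Q = 1 × 10^-4 m³/s = 8.64 m³/d
t = ΔV / Q = 27240 m³ / 8.64 m³/d = 3153 d
t = 3153 d ≈ 450.5 weeks

t ≈ 450 weeks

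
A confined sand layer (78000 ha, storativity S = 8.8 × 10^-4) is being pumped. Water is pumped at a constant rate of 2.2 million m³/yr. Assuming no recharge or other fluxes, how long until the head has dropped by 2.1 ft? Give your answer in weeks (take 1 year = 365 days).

t ≈ 10.4 weeks

A = 78000 ha = 7.8 × 10^8 m²
Δh = 2.1 ft = 0.6401 m
ΔV = S × A × Δh = 8.8 × 10^-4 × 7.8 × 10^8 × 0.6401 = 4.394 × 10^5 m³
Q = 2.2 million m³/yr = 6027 m³/d
t = ΔV / Q = 4.394 × 10^5 m³ / 6027 m³/d = 72.89 d
t = 72.89 d ≈ 10.41 weeks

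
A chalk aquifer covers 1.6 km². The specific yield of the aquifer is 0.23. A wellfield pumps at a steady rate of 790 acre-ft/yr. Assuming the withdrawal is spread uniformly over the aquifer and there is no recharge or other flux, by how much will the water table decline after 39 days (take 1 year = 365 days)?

A = 1.6 km² = 1.6 × 10^6 m²
Q = 790 acre-ft/yr = 2670 m³/d
ΔV = Q × t = 2670 m³/d × 39 d = 1.041 × 10^5 m³
Δh = ΔV / (Sy × A) = 1.041 × 10^5 / (0.23 × 1.6 × 10^6) = 0.2829 m

Δh ≈ 0.283 m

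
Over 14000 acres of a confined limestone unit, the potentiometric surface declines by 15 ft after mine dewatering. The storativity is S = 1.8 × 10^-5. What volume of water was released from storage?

A = 14000 acres = 5.666 × 10^7 m²
Δh = 15 ft = 4.572 m
ΔV = S × A × Δh = 1.8 × 10^-5 × 5.666 × 10^7 m² × 4.572 m = 4663 m³

ΔV ≈ 4660 m³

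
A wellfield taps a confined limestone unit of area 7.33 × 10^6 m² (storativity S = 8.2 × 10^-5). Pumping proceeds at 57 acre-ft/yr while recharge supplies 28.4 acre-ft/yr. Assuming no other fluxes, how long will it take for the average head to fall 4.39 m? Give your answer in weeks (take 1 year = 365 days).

t ≈ 3.9 weeks

ΔV = S × A × Δh = 8.2 × 10^-5 × 7.33 × 10^6 × 4.39 = 2639 m³
Net withdrawal = 57 − 28.4 = 28.6 acre-ft/yr = 96.65 m³/d
t = ΔV / Q = 2639 m³ / 96.65 m³/d = 27.3 d
t = 27.3 d ≈ 3.9 weeks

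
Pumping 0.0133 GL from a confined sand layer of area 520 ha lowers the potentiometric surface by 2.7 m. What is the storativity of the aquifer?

A = 520 ha = 5.2 × 10^6 m²
ΔV = 0.0133 GL = 13300 m³
S = ΔV / (A × Δh) = 13300 m³ / (5.2 × 10^6 m² × 2.7 m) = 9.473 × 10^-4

S ≈ 9.5 × 10^-4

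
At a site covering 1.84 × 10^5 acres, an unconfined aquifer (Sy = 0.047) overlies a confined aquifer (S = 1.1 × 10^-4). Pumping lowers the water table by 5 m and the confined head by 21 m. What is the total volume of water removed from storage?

ΔV ≈ 1.77 × 10^8 m³

A = 1.84 × 10^5 acres = 7.446 × 10^8 m²
Unconfined: ΔV_u = Sy × A × Δh_u = 0.047 × 7.446 × 10^8 × 5 = 1.75 × 10^8 m³
Confined: ΔV_c = S × A × Δh_c = 1.1 × 10^-4 × 7.446 × 10^8 × 21 = 1.72 × 10^6 m³
Total ΔV = 1.75 × 10^8 + 1.72 × 10^6 = 1.767 × 10^8 m³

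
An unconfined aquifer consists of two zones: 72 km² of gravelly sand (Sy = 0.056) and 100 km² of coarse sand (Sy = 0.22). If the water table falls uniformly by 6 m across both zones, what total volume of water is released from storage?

A₁ = 72 km² = 7.2 × 10^7 m²; A₂ = 100 km² = 1 × 10^8 m²
ΔV₁ = 0.056 × 7.2 × 10^7 × 6 = 2.419 × 10^7 m³
ΔV₂ = 0.22 × 1 × 10^8 × 6 = 1.32 × 10^8 m³
ΔV = ΔV₁ + ΔV₂ = 1.562 × 10^8 m³

ΔV ≈ 1.56 × 10^8 m³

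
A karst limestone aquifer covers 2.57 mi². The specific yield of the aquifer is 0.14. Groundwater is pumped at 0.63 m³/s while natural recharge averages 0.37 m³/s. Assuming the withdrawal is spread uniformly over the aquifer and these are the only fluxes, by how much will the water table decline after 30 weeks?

A = 2.57 mi² = 6.656 × 10^6 m²
Net abstraction = 0.63 − 0.37 = 0.26 m³/s
Q_net = 0.26 m³/s = 22460 m³/d
t = 30 weeks = 210 d
ΔV = Q × t = 22460 m³/d × 210 d = 4.717 × 10^6 m³
Δh = ΔV / (Sy × A) = 4.717 × 10^6 / (0.14 × 6.656 × 10^6) = 5.062 m

Δh ≈ 5.06 m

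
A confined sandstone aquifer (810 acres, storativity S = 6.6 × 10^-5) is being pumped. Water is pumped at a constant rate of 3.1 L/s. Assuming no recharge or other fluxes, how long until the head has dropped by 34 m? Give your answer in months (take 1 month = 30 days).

t ≈ 0.915 months

A = 810 acres = 3.278 × 10^6 m²
ΔV = S × A × Δh = 6.6 × 10^-5 × 3.278 × 10^6 × 34 = 7356 m³
Q = 3.1 L/s = 267.8 m³/d
t = ΔV / Q = 7356 m³ / 267.8 m³/d = 27.46 d
t = 27.46 d ≈ 0.9154 months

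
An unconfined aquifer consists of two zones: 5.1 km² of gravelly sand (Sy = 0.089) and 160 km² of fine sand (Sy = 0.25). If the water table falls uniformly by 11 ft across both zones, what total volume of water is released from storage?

A₁ = 5.1 km² = 5.1 × 10^6 m²; A₂ = 160 km² = 1.6 × 10^8 m²
Δh = 11 ft = 3.353 m
ΔV₁ = 0.089 × 5.1 × 10^6 × 3.353 = 1.522 × 10^6 m³
ΔV₂ = 0.25 × 1.6 × 10^8 × 3.353 = 1.341 × 10^8 m³
ΔV = ΔV₁ + ΔV₂ = 1.356 × 10^8 m³

ΔV ≈ 1.36 × 10^8 m³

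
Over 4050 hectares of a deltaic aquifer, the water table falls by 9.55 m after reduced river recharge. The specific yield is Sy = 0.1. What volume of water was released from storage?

A = 4050 hectares = 4.05 × 10^7 m²
ΔV = Sy × A × Δh = 0.1 × 4.05 × 10^7 m² × 9.55 m = 3.868 × 10^7 m³

ΔV ≈ 3.87 × 10^7 m³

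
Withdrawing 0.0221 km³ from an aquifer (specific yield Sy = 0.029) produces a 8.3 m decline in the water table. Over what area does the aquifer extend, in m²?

ΔV = 0.0221 km³ = 2.21 × 10^7 m³
A = ΔV / (Sy × Δh) = 2.21 × 10^7 / (0.029 × 8.3) = 9.182 × 10^7 m²

A ≈ 9.18 × 10^7 m²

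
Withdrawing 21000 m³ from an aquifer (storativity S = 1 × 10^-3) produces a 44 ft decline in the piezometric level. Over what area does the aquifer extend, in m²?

Δh = 44 ft = 13.41 m
A = ΔV / (S × Δh) = 21000 / (0.001 × 13.41) = 1.566 × 10^6 m²

A ≈ 1.57 × 10^6 m²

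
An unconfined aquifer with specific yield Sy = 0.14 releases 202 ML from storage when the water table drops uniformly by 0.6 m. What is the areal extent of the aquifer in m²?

A ≈ 2.4 × 10^6 m²

ΔV = 202 ML = 2.02 × 10^5 m³
A = ΔV / (Sy × Δh) = 2.02 × 10^5 / (0.14 × 0.6) = 2.405 × 10^6 m²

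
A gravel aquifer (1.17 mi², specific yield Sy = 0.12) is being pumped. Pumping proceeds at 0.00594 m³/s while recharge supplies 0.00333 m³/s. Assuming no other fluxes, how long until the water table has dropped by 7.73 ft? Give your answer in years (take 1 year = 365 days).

t ≈ 10.4 years

A = 1.17 mi² = 3.03 × 10^6 m²
Δh = 7.73 ft = 2.356 m
ΔV = Sy × A × Δh = 0.12 × 3.03 × 10^6 × 2.356 = 8.568 × 10^5 m³
Net withdrawal = 0.00594 − 0.00333 = 0.00261 m³/s = 225.5 m³/d
t = ΔV / Q = 8.568 × 10^5 m³ / 225.5 m³/d = 3799 d
t = 3799 d ≈ 10.41 years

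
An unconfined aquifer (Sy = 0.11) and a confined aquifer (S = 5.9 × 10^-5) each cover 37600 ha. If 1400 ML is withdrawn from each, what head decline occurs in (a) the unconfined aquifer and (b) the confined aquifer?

Δh_u ≈ 0.0338 m; Δh_c ≈ 63.1 m

A = 37600 ha = 3.76 × 10^8 m²
ΔV = 1400 ML = 1.4 × 10^6 m³
Unconfined: Δh_u = ΔV/(Sy·A) = 1.4 × 10^6/(0.11 × 3.76 × 10^8) = 0.03385 m
Confined: Δh_c = ΔV/(S·A) = 1.4 × 10^6/(5.9 × 10^-5 × 3.76 × 10^8) = 63.11 m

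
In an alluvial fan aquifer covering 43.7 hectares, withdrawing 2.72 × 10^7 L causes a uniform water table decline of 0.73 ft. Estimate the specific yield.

Sy ≈ 0.28

A = 43.7 hectares = 4.37 × 10^5 m²
Δh = 0.73 ft = 0.2225 m
ΔV = 2.72 × 10^7 L = 27200 m³
Sy = ΔV / (A × Δh) = 27200 m³ / (4.37 × 10^5 m² × 0.2225 m) = 0.2797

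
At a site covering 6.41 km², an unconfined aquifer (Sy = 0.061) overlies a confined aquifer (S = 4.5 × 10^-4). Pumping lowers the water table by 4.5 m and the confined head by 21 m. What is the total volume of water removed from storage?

ΔV ≈ 1.82 × 10^6 m³

A = 6.41 km² = 6.41 × 10^6 m²
Unconfined: ΔV_u = Sy × A × Δh_u = 0.061 × 6.41 × 10^6 × 4.5 = 1.76 × 10^6 m³
Confined: ΔV_c = S × A × Δh_c = 4.5 × 10^-4 × 6.41 × 10^6 × 21 = 60570 m³
Total ΔV = 1.76 × 10^6 + 60570 = 1.82 × 10^6 m³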